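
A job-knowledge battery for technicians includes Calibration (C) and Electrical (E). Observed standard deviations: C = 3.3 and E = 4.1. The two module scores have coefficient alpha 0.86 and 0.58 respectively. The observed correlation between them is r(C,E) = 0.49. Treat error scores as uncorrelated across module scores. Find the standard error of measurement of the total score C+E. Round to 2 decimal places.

2.93

Var(total) = 27.7 + 13.2594 = 40.9594.
True-score variance = 19.1152 + 13.2594 = 32.3746, so reliability = 0.7904.
Error variance = 40.9594 − 32.3746 = 8.5848; SEM = √8.5848 = 2.93.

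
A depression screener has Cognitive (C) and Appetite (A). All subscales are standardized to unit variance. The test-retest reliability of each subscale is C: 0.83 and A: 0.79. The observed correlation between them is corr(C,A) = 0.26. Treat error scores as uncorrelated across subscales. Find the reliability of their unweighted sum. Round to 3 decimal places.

Var(C+A) = 2 + 2·[0.26] = 2 + 0.52 = 2.52.
With uncorrelated errors the cross-covariances are all true-score covariance, so they carry over unchanged; only the diagonal terms shrink to ρᵢσᵢ².
True-score variance = [0.83 + 0.79] + 0.52 = 1.62 + 0.52 = 2.14.
Reliability = 2.14 / 2.52 = 0.849.

0.849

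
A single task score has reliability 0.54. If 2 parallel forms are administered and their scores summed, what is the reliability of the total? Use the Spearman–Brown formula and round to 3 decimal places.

ρ_k = kρ / (1 + (k−1)ρ) = 2·0.54 / (1 + 1·0.54) = 1.080 / 1.540 = 0.701.

0.701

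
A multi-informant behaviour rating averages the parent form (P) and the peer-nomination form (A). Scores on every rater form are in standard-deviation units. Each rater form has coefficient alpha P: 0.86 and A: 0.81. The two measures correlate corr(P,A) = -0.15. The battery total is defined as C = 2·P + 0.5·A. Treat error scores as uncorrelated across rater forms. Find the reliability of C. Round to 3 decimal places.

0.846

Var(C) = 2² + 0.5² + 2·[(-0.15)] = 4.25 − 0.3 = 3.95.
Under uncorrelated errors the observed covariances equal the true-score covariances, so only the own-variance terms attenuate.
True-score variance = [2²·0.86 + 0.5²·0.81] − 0.3 = 3.6425 − 0.3 = 3.3425.
Reliability = 3.3425 / 3.95 = 0.846.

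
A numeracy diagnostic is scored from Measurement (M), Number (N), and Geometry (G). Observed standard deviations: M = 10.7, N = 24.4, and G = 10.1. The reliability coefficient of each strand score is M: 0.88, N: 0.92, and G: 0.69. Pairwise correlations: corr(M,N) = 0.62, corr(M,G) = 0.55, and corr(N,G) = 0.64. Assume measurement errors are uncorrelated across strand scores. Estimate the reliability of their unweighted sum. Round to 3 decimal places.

0.941

Var(M+N+G) = 10.7² + 24.4² + 10.1² + 2·[10.7·24.4·0.62 + 10.7·10.1·0.55 + 24.4·10.1·0.64] = 811.86 + 758.059 = 1569.92.
Because errors are independent across components, Cov(Tᵢ,Tⱼ) = Cov(Xᵢ,Xⱼ); the off-diagonal part of the true-score variance is the same as above.
True-score variance = [10.7²·0.88 + 24.4²·0.92 + 10.1²·0.69] + 758.059 = 718.869 + 758.059 = 1476.93.
Reliability = 1476.93 / 1569.92 = 0.941.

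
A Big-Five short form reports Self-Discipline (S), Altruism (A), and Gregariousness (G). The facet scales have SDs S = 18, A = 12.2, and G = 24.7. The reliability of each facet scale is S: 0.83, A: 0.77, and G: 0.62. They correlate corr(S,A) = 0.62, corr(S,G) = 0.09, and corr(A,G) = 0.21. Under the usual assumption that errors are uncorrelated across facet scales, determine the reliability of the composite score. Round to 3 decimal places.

0.794

Var(S+A+G) = 18² + 12.2² + 24.7² + 2·[18·12.2·0.62 + 18·24.7·0.09 + 12.2·24.7·0.21] = 1082.93 + 478.895 = 1561.82.
Because errors are independent across components, Cov(Tᵢ,Tⱼ) = Cov(Xᵢ,Xⱼ); the off-diagonal part of the true-score variance is the same as above.
True-score variance = [18²·0.83 + 12.2²·0.77 + 24.7²·0.62] + 478.895 = 761.783 + 478.895 = 1240.68.
Reliability = 1240.68 / 1561.82 = 0.794.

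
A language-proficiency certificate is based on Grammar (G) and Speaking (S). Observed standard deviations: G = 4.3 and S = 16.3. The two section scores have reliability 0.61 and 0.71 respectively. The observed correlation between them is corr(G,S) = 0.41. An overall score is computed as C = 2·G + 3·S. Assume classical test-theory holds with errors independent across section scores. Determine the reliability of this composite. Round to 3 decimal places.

Var(C) = 2²·4.3² + 3²·16.3² + 2·[6·4.3·16.3·0.41] = 2465.17 + 344.843 = 2810.01.
With uncorrelated errors the cross-covariances are all true-score covariance, so they carry over unchanged; only the diagonal terms shrink to ρᵢσᵢ².
True-score variance = [2²·4.3²·0.61 + 3²·16.3²·0.71] + 344.843 = 1742.87 + 344.843 = 2087.72.
Reliability = 2087.72 / 2810.01 = 0.743.

0.743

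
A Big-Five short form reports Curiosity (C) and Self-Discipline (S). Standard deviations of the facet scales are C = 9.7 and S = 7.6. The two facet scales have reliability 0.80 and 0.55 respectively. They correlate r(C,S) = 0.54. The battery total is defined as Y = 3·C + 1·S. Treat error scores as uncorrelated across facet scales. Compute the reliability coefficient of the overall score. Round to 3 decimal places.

0.829

Var(Y) = 3²·9.7² + 7.6² + 2·[3·9.7·7.6·0.54] = 904.57 + 238.853 = 1143.42.
With uncorrelated errors the cross-covariances are all true-score covariance, so they carry over unchanged; only the diagonal terms shrink to ρᵢσᵢ².
True-score variance = [3²·9.7²·0.80 + 7.6²·0.55] + 238.853 = 709.216 + 238.853 = 948.069.
Reliability = 948.069 / 1143.42 = 0.829.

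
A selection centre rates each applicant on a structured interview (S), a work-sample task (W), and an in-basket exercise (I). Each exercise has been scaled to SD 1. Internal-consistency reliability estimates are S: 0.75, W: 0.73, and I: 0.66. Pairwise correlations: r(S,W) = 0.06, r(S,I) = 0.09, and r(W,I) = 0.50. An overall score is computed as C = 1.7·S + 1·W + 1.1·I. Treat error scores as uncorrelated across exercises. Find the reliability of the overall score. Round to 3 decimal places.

Var(C) = 1.7² + 1 + 1.1² + 2·[1.7·0.06 + 1.87·0.09 + 1.1·0.50] = 5.1 + 1.6406 = 6.7406.
Because errors are independent across components, Cov(Tᵢ,Tⱼ) = Cov(Xᵢ,Xⱼ); the off-diagonal part of the true-score variance is the same as above.
True-score variance = [1.7²·0.75 + 0.73 + 1.1²·0.66] + 1.6406 = 3.6961 + 1.6406 = 5.3367.
Reliability = 5.3367 / 6.7406 = 0.792.

0.792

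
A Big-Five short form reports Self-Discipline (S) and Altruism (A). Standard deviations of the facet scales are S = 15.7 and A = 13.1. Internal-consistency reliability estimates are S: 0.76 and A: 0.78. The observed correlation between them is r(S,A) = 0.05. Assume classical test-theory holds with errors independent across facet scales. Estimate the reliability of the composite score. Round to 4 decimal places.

Var(S+A) = 15.7² + 13.1² + 2·[15.7·13.1·0.05] = 418.1 + 20.567 = 438.667.
With uncorrelated errors the cross-covariances are all true-score covariance, so they carry over unchanged; only the diagonal terms shrink to ρᵢσᵢ².
True-score variance = [15.7²·0.76 + 13.1²·0.78] + 20.567 = 321.188 + 20.567 = 341.755.
Reliability = 341.755 / 438.667 = 0.7791.

0.7791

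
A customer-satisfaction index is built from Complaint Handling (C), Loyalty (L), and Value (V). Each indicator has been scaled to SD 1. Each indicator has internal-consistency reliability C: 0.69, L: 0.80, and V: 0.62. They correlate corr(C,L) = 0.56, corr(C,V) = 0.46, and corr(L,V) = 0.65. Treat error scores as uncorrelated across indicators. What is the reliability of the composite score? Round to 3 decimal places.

Var(C+L+V) = 3 + 2·[0.56 + 0.46 + 0.65] = 3 + 3.34 = 6.34.
With uncorrelated errors the cross-covariances are all true-score covariance, so they carry over unchanged; only the diagonal terms shrink to ρᵢσᵢ².
True-score variance = [0.69 + 0.80 + 0.62] + 3.34 = 2.11 + 3.34 = 5.45.
Reliability = 5.45 / 6.34 = 0.860.

0.860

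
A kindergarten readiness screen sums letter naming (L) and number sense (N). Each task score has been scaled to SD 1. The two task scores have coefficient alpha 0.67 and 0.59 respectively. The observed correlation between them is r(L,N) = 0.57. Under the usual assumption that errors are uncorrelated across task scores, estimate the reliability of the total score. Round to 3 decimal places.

Var(L+N) = 2 + 2·[0.57] = 2 + 1.14 = 3.14.
With uncorrelated errors the cross-covariances are all true-score covariance, so they carry over unchanged; only the diagonal terms shrink to ρᵢσᵢ².
True-score variance = [0.67 + 0.59] + 1.14 = 1.26 + 1.14 = 2.4.
Reliability = 2.4 / 3.14 = 0.764.

0.764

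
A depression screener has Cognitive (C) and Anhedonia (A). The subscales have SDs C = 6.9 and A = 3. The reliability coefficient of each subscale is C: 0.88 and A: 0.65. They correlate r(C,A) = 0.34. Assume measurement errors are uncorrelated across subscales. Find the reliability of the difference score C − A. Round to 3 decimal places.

0.792

Var(C−A) = 6.9² + 3² − 2·6.9·3·0.34 = 56.61 − 14.076 = 42.534.
Because errors are independent across components, Cov(Tᵢ,Tⱼ) = Cov(Xᵢ,Xⱼ); the off-diagonal part of the true-score variance is the same as above.
True-score variance = [6.9²·0.88 + 3²·0.65] − 14.076 = 47.7468 − 14.076 = 33.6708.
Reliability = 33.6708 / 42.534 = 0.792.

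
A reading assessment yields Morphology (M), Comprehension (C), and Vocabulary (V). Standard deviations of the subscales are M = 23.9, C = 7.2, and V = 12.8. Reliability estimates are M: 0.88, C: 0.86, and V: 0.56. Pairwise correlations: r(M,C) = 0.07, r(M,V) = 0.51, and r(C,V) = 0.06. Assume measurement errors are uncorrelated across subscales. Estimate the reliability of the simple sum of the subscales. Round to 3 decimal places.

0.870

Var(M+C+V) = 23.9² + 7.2² + 12.8² + 2·[23.9·7.2·0.07 + 23.9·12.8·0.51 + 7.2·12.8·0.06] = 786.89 + 347.189 = 1134.08.
Because errors are independent across components, Cov(Tᵢ,Tⱼ) = Cov(Xᵢ,Xⱼ); the off-diagonal part of the true-score variance is the same as above.
True-score variance = [23.9²·0.88 + 7.2²·0.86 + 12.8²·0.56] + 347.189 = 638.998 + 347.189 = 986.186.
Reliability = 986.186 / 1134.08 = 0.870.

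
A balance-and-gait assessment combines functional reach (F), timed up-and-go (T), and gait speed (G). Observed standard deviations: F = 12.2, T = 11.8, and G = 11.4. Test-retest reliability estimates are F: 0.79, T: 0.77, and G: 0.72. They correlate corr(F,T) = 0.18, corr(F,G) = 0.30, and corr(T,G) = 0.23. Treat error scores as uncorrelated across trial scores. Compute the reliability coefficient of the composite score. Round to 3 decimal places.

Var(F+T+G) = 12.2² + 11.8² + 11.4² + 2·[12.2·11.8·0.18 + 12.2·11.4·0.30 + 11.8·11.4·0.23] = 418.04 + 197.153 = 615.193.
Because errors are independent across components, Cov(Tᵢ,Tⱼ) = Cov(Xᵢ,Xⱼ); the off-diagonal part of the true-score variance is the same as above.
True-score variance = [12.2²·0.79 + 11.8²·0.77 + 11.4²·0.72] + 197.153 = 318.37 + 197.153 = 515.522.
Reliability = 515.522 / 615.193 = 0.838.

0.838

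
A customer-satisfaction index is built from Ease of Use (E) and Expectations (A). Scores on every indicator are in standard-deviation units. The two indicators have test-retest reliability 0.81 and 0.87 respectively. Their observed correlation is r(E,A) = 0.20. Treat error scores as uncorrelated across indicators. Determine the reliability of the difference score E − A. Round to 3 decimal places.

0.800

Var(E−A) = 1 + 1 − 2·0.20 = 2 − 0.4 = 1.6.
Under uncorrelated errors the observed covariances equal the true-score covariances, so only the own-variance terms attenuate.
True-score variance = [0.81 + 0.87] − 0.4 = 1.68 − 0.4 = 1.28.
Reliability = 1.28 / 1.6 = 0.800.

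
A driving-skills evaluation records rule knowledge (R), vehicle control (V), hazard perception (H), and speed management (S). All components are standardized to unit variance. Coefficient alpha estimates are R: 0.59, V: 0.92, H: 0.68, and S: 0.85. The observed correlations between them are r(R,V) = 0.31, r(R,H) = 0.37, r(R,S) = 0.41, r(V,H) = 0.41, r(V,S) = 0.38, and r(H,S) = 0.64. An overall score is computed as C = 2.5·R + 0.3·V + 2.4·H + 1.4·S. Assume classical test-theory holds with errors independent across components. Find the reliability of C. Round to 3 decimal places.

Var(C) = 2.5² + 0.3² + 2.4² + 1.4² + 2·[0.75·0.31 + 6·0.37 + 3.5·0.41 + 0.72·0.41 + 0.42·0.38 + 3.36·0.64] = 14.06 + 12.9854 = 27.0454.
Because errors are independent across components, Cov(Tᵢ,Tⱼ) = Cov(Xᵢ,Xⱼ); the off-diagonal part of the true-score variance is the same as above.
True-score variance = [2.5²·0.59 + 0.3²·0.92 + 2.4²·0.68 + 1.4²·0.85] + 12.9854 = 9.3531 + 12.9854 = 22.3385.
Reliability = 22.3385 / 27.0454 = 0.826.

0.826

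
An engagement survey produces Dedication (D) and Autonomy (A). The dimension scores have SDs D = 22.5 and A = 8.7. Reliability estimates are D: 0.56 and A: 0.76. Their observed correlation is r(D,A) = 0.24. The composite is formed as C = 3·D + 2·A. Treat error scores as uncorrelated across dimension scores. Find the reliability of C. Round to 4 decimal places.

Var(C) = 3²·22.5² + 2²·8.7² + 2·[6·22.5·8.7·0.24] = 4859.01 + 563.76 = 5422.77.
Under uncorrelated errors the observed covariances equal the true-score covariances, so only the own-variance terms attenuate.
True-score variance = [3²·22.5²·0.56 + 2²·8.7²·0.76] + 563.76 = 2781.6 + 563.76 = 3345.36.
Reliability = 3345.36 / 5422.77 = 0.6169.

0.6169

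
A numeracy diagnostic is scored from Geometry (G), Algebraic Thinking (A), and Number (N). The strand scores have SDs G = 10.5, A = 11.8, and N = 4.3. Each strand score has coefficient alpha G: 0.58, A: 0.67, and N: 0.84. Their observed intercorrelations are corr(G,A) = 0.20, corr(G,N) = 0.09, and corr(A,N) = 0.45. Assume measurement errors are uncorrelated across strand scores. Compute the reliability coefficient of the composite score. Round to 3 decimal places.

0.744

Var(G+A+N) = 10.5² + 11.8² + 4.3² + 2·[10.5·11.8·0.20 + 10.5·4.3·0.09 + 11.8·4.3·0.45] = 267.98 + 103.353 = 371.333.
Under uncorrelated errors the observed covariances equal the true-score covariances, so only the own-variance terms attenuate.
True-score variance = [10.5²·0.58 + 11.8²·0.67 + 4.3²·0.84] + 103.353 = 172.767 + 103.353 = 276.12.
Reliability = 276.12 / 371.333 = 0.744.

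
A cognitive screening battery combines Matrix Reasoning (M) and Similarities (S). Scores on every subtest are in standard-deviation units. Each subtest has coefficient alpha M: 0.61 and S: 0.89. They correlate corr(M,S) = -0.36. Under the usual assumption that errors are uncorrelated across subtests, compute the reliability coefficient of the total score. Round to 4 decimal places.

0.6094

Var(M+S) = 2 + 2·[(-0.36)] = 2 − 0.72 = 1.28.
Because errors are independent across components, Cov(Tᵢ,Tⱼ) = Cov(Xᵢ,Xⱼ); the off-diagonal part of the true-score variance is the same as above.
True-score variance = [0.61 + 0.89] − 0.72 = 1.5 − 0.72 = 0.78.
Reliability = 0.78 / 1.28 = 0.6094.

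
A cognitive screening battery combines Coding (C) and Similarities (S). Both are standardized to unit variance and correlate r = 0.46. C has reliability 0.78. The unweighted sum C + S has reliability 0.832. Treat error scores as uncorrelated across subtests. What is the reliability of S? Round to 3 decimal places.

0.729

Var(C+S) = 2 + 2·0.46 = 2.920.
True-score variance = ρ_C + ρ_S + 2·0.46, so 0.832 = (0.78 + ρ_S + 0.92) / 2.920.
ρ_S = 0.832·2.920 − 0.78 − 0.92 = 0.729.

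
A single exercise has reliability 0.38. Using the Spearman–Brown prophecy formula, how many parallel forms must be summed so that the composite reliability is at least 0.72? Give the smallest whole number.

5

k ≥ ρ*(1−ρ₁)/(ρ₁(1−ρ*)) = 0.72·0.62 / (0.38·0.28) = 4.195.
Smallest integer k = 5.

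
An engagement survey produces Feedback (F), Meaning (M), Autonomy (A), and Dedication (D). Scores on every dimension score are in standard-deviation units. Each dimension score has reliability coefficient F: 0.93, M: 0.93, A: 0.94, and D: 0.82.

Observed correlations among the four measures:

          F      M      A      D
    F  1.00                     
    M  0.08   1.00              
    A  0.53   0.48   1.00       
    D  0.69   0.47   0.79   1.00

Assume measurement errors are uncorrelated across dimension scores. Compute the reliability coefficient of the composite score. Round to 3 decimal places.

Var(F+M+A+D) = 4 + 2·[0.08 + 0.53 + 0.69 + 0.48 + 0.47 + 0.79] = 4 + 6.08 = 10.08.
Under uncorrelated errors the observed covariances equal the true-score covariances, so only the own-variance terms attenuate.
True-score variance = [0.93 + 0.93 + 0.94 + 0.82] + 6.08 = 3.62 + 6.08 = 9.7.
Reliability = 9.7 / 10.08 = 0.962.

0.962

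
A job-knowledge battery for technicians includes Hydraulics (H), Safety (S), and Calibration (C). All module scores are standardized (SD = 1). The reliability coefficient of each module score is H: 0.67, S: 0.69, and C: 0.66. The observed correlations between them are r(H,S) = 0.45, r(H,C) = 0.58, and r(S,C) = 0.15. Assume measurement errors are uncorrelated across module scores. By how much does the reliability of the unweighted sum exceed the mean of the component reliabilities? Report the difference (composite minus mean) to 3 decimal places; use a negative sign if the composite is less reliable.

0.144

Var(sum) = 3 + 2.36 = 5.36; true-score variance = 2.02 + 2.36 = 4.38; composite reliability = 0.8172.
Mean component reliability = 0.6733.
Difference = 0.8172 − 0.6733 = 0.144.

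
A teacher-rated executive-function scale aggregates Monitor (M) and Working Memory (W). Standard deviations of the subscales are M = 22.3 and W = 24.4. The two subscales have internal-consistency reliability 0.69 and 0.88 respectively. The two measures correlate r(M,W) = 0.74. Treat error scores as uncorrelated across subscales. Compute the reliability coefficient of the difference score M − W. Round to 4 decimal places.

Var(M−W) = 22.3² + 24.4² − 2·22.3·24.4·0.74 = 1092.65 − 805.298 = 287.352.
Because errors are independent across components, Cov(Tᵢ,Tⱼ) = Cov(Xᵢ,Xⱼ); the off-diagonal part of the true-score variance is the same as above.
True-score variance = [22.3²·0.69 + 24.4²·0.88] − 805.298 = 867.047 − 805.298 = 61.7493.
Reliability = 61.7493 / 287.352 = 0.2149.

0.2149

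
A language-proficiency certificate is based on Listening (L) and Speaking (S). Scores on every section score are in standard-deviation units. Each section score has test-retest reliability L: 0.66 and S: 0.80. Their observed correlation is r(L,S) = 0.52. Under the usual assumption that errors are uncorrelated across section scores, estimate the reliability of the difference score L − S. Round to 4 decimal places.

0.4375

Var(L−S) = 1 + 1 − 2·0.52 = 2 − 1.04 = 0.96.
With uncorrelated errors the cross-covariances are all true-score covariance, so they carry over unchanged; only the diagonal terms shrink to ρᵢσᵢ².
True-score variance = [0.66 + 0.80] − 1.04 = 1.46 − 1.04 = 0.42.
Reliability = 0.42 / 0.96 = 0.4375.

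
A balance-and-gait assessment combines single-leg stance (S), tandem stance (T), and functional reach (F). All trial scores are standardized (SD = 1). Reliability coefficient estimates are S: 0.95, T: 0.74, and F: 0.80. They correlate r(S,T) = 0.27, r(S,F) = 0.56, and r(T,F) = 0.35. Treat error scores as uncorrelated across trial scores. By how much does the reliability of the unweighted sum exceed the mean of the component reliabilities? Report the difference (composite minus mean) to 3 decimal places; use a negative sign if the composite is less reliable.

0.075

Var(sum) = 3 + 2.36 = 5.36; true-score variance = 2.49 + 2.36 = 4.85; composite reliability = 0.9049.
Mean component reliability = 0.8300.
Difference = 0.9049 − 0.8300 = 0.075.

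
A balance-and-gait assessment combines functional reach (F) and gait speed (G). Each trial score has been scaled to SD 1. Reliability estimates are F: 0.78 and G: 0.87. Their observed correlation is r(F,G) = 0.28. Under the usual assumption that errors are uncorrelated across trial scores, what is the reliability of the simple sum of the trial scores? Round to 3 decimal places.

Var(F+G) = 2 + 2·[0.28] = 2 + 0.56 = 2.56.
Because errors are independent across components, Cov(Tᵢ,Tⱼ) = Cov(Xᵢ,Xⱼ); the off-diagonal part of the true-score variance is the same as above.
True-score variance = [0.78 + 0.87] + 0.56 = 1.65 + 0.56 = 2.21.
Reliability = 2.21 / 2.56 = 0.863.

0.863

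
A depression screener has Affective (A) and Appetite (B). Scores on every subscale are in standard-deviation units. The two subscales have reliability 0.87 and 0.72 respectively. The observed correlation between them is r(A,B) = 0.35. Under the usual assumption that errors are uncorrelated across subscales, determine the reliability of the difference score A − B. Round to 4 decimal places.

0.6846

Var(A−B) = 1 + 1 − 2·0.35 = 2 − 0.7 = 1.3.
Because errors are independent across components, Cov(Tᵢ,Tⱼ) = Cov(Xᵢ,Xⱼ); the off-diagonal part of the true-score variance is the same as above.
True-score variance = [0.87 + 0.72] − 0.7 = 1.59 − 0.7 = 0.89.
Reliability = 0.89 / 1.3 = 0.6846.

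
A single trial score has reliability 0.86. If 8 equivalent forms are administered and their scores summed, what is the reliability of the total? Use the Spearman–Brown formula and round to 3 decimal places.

ρ_k = kρ / (1 + (k−1)ρ) = 8·0.86 / (1 + 7·0.86) = 6.880 / 7.020 = 0.980.

0.980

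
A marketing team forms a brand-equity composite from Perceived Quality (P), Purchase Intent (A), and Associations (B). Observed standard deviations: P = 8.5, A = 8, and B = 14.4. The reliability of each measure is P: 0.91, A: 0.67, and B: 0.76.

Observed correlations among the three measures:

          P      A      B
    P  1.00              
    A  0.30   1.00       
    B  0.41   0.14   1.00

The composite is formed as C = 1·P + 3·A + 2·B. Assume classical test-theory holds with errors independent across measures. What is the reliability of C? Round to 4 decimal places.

Var(C) = 8.5² + 3²·8² + 2²·14.4² + 2·[3·8.5·8·0.30 + 2·8.5·14.4·0.41 + 6·8·14.4·0.14] = 1477.69 + 516.672 = 1994.36.
Because errors are independent across components, Cov(Tᵢ,Tⱼ) = Cov(Xᵢ,Xⱼ); the off-diagonal part of the true-score variance is the same as above.
True-score variance = [8.5²·0.91 + 3²·8²·0.67 + 2²·14.4²·0.76] + 516.672 = 1082.04 + 516.672 = 1598.71.
Reliability = 1598.71 / 1994.36 = 0.8016.

0.8016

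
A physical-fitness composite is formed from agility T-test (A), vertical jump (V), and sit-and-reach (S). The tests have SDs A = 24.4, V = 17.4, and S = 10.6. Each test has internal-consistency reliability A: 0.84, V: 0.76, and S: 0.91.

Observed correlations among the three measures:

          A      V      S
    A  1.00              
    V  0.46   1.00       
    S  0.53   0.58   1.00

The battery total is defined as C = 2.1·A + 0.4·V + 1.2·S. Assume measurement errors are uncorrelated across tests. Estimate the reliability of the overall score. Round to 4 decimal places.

Var(C) = 2.1²·24.4² + 0.4²·17.4² + 1.2²·10.6² + 2·[0.84·24.4·17.4·0.46 + 2.52·24.4·10.6·0.53 + 0.48·17.4·10.6·0.58] = 2835.78 + 1121.68 = 3957.45.
Because errors are independent across components, Cov(Tᵢ,Tⱼ) = Cov(Xᵢ,Xⱼ); the off-diagonal part of the true-score variance is the same as above.
True-score variance = [2.1²·24.4²·0.84 + 0.4²·17.4²·0.76 + 1.2²·10.6²·0.91] + 1121.68 = 2389.5 + 1121.68 = 3511.18.
Reliability = 3511.18 / 3957.45 = 0.8872.

0.8872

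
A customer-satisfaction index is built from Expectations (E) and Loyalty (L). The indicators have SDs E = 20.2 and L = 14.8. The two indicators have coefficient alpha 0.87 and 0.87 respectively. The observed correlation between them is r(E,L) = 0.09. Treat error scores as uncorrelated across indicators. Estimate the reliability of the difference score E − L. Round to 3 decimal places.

Var(E−L) = 20.2² + 14.8² − 2·20.2·14.8·0.09 = 627.08 − 53.8128 = 573.267.
With uncorrelated errors the cross-covariances are all true-score covariance, so they carry over unchanged; only the diagonal terms shrink to ρᵢσᵢ².
True-score variance = [20.2²·0.87 + 14.8²·0.87] − 53.8128 = 545.56 − 53.8128 = 491.747.
Reliability = 491.747 / 573.267 = 0.858.

0.858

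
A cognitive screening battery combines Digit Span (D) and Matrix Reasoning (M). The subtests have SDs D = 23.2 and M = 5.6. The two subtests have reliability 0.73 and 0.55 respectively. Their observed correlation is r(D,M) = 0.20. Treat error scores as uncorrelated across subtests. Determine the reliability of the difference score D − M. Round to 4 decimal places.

Var(D−M) = 23.2² + 5.6² − 2·23.2·5.6·0.20 = 569.6 − 51.968 = 517.632.
Because errors are independent across components, Cov(Tᵢ,Tⱼ) = Cov(Xᵢ,Xⱼ); the off-diagonal part of the true-score variance is the same as above.
True-score variance = [23.2²·0.73 + 5.6²·0.55] − 51.968 = 410.163 − 51.968 = 358.195.
Reliability = 358.195 / 517.632 = 0.6920.

0.6920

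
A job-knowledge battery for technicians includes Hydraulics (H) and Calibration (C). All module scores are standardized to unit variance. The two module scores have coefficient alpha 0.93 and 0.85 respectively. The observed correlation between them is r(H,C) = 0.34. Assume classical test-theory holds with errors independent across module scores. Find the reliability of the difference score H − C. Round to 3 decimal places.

0.833

Var(H−C) = 1 + 1 − 2·0.34 = 2 − 0.68 = 1.32.
With uncorrelated errors the cross-covariances are all true-score covariance, so they carry over unchanged; only the diagonal terms shrink to ρᵢσᵢ².
True-score variance = [0.93 + 0.85] − 0.68 = 1.78 − 0.68 = 1.1.
Reliability = 1.1 / 1.32 = 0.833.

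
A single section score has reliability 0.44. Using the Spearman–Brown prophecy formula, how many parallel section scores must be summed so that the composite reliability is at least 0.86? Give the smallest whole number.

8

k ≥ ρ*(1−ρ₁)/(ρ₁(1−ρ*)) = 0.86·0.56 / (0.44·0.14) = 7.818.
Smallest integer k = 8.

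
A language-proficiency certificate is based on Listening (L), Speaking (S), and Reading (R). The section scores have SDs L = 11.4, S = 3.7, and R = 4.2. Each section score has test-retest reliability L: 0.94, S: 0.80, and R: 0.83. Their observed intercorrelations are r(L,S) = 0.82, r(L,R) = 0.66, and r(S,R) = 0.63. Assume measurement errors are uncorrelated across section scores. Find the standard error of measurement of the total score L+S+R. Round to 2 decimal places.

Var(total) = 161.29 + 151.957 = 313.247.
True-score variance = 147.756 + 151.957 = 299.713, so reliability = 0.9568.
Error variance = 313.247 − 299.713 = 13.5344; SEM = √13.5344 = 3.68.

3.68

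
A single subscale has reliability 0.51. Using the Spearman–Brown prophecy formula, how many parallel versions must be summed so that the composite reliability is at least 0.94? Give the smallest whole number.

16

k ≥ ρ*(1−ρ₁)/(ρ₁(1−ρ*)) = 0.94·0.49 / (0.51·0.06) = 15.052.
Smallest integer k = 16.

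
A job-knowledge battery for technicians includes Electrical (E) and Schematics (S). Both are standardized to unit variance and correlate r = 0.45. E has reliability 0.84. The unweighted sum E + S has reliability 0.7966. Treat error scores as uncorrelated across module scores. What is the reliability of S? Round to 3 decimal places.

Var(E+S) = 2 + 2·0.45 = 2.900.
True-score variance = ρ_E + ρ_S + 2·0.45, so 0.7966 = (0.84 + ρ_S + 0.90) / 2.900.
ρ_S = 0.7966·2.900 − 0.84 − 0.90 = 0.570.

0.570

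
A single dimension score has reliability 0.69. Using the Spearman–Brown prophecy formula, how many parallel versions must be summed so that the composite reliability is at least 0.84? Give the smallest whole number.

k ≥ ρ*(1−ρ₁)/(ρ₁(1−ρ*)) = 0.84·0.31 / (0.69·0.16) = 2.359.
Smallest integer k = 3.

3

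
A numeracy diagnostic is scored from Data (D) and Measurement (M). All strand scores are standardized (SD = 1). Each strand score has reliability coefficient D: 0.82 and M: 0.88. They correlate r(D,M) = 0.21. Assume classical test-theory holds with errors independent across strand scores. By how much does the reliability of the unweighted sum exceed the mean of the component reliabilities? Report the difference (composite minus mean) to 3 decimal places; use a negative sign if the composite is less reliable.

Var(sum) = 2 + 0.42 = 2.42; true-score variance = 1.7 + 0.42 = 2.12; composite reliability = 0.8760.
Mean component reliability = 0.8500.
Difference = 0.8760 − 0.8500 = 0.026.

0.026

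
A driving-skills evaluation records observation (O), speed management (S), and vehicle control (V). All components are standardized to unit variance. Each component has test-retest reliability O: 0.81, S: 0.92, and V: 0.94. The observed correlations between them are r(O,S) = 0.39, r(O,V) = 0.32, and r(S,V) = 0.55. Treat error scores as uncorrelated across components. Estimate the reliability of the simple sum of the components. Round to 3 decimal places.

0.940

Var(O+S+V) = 3 + 2·[0.39 + 0.32 + 0.55] = 3 + 2.52 = 5.52.
Because errors are independent across components, Cov(Tᵢ,Tⱼ) = Cov(Xᵢ,Xⱼ); the off-diagonal part of the true-score variance is the same as above.
True-score variance = [0.81 + 0.92 + 0.94] + 2.52 = 2.67 + 2.52 = 5.19.
Reliability = 5.19 / 5.52 = 0.940.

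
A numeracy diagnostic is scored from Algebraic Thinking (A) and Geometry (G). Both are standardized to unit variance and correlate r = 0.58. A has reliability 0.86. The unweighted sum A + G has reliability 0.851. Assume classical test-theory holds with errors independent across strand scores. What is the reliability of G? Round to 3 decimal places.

0.669

Var(A+G) = 2 + 2·0.58 = 3.160.
True-score variance = ρ_A + ρ_G + 2·0.58, so 0.851 = (0.86 + ρ_G + 1.16) / 3.160.
ρ_G = 0.851·3.160 − 0.86 − 1.16 = 0.669.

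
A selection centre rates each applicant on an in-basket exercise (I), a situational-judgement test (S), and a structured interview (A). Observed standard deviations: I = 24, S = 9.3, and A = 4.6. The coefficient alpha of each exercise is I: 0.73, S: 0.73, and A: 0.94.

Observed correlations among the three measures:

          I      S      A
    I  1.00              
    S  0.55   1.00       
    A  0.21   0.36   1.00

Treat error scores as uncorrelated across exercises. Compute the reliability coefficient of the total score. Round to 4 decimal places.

Var(I+S+A) = 24² + 9.3² + 4.6² + 2·[24·9.3·0.55 + 24·4.6·0.21 + 9.3·4.6·0.36] = 683.65 + 322.69 = 1006.34.
Under uncorrelated errors the observed covariances equal the true-score covariances, so only the own-variance terms attenuate.
True-score variance = [24²·0.73 + 9.3²·0.73 + 4.6²·0.94] + 322.69 = 503.508 + 322.69 = 826.198.
Reliability = 826.198 / 1006.34 = 0.8210.

0.8210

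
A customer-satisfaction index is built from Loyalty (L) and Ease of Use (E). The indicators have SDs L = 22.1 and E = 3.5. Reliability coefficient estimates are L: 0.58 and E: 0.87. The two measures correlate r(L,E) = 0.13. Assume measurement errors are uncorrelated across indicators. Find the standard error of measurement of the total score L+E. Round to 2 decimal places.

14.38

Var(total) = 500.66 + 20.111 = 520.771.
True-score variance = 293.935 + 20.111 = 314.046, so reliability = 0.6030.
Error variance = 520.771 − 314.046 = 206.725; SEM = √206.725 = 14.38.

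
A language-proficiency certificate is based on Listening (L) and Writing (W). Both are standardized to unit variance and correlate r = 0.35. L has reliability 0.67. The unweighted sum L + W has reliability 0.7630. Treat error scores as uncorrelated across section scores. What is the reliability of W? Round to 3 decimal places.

Var(L+W) = 2 + 2·0.35 = 2.700.
True-score variance = ρ_L + ρ_W + 2·0.35, so 0.7630 = (0.67 + ρ_W + 0.70) / 2.700.
ρ_W = 0.7630·2.700 − 0.67 − 0.70 = 0.690.

0.690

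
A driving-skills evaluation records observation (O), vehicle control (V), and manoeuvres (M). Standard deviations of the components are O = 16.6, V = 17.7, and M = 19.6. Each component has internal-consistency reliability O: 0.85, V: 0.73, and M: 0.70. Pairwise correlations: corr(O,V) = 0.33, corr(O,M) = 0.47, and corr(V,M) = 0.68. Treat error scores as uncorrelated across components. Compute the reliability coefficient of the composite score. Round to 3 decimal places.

Var(O+V+M) = 16.6² + 17.7² + 19.6² + 2·[16.6·17.7·0.33 + 16.6·19.6·0.47 + 17.7·19.6·0.68] = 973.01 + 971.571 = 1944.58.
Because errors are independent across components, Cov(Tᵢ,Tⱼ) = Cov(Xᵢ,Xⱼ); the off-diagonal part of the true-score variance is the same as above.
True-score variance = [16.6²·0.85 + 17.7²·0.73 + 19.6²·0.70] + 971.571 = 731.84 + 971.571 = 1703.41.
Reliability = 1703.41 / 1944.58 = 0.876.

0.876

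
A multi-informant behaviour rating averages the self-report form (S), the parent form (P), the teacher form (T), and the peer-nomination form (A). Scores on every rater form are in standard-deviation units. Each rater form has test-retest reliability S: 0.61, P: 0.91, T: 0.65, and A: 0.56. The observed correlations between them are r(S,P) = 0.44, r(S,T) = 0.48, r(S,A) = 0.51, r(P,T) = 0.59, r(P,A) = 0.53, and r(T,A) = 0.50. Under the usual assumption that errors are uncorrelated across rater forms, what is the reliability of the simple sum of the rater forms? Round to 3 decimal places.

0.874

Var(S+P+T+A) = 4 + 2·[0.44 + 0.48 + 0.51 + 0.59 + 0.53 + 0.50] = 4 + 6.1 = 10.1.
Because errors are independent across components, Cov(Tᵢ,Tⱼ) = Cov(Xᵢ,Xⱼ); the off-diagonal part of the true-score variance is the same as above.
True-score variance = [0.61 + 0.91 + 0.65 + 0.56] + 6.1 = 2.73 + 6.1 = 8.83.
Reliability = 8.83 / 10.1 = 0.874.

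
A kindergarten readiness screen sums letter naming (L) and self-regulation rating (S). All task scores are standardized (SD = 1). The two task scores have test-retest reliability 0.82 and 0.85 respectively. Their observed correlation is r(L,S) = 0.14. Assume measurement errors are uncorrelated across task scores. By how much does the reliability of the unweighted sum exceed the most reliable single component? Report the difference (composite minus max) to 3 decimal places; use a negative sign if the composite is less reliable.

Var(sum) = 2 + 0.28 = 2.28; true-score variance = 1.67 + 0.28 = 1.95; composite reliability = 0.8553.
Max component reliability = 0.8500.
Difference = 0.8553 − 0.8500 = 0.005.

0.005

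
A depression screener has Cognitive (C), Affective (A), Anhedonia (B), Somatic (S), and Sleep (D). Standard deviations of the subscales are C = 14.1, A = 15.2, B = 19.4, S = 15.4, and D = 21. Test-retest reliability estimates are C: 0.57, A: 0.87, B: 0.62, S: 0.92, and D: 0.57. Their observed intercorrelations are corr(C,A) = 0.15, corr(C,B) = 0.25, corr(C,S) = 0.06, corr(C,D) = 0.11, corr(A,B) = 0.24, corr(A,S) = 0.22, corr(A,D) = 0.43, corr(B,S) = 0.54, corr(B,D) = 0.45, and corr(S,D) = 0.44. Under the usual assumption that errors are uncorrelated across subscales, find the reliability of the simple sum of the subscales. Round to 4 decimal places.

Var(C+A+B+S+D) = 14.1² + 15.2² + 19.4² + 15.4² + 21² + 2·[14.1·15.2·0.15 + 14.1·19.4·0.25 + 14.1·15.4·0.06 + 14.1·21·0.11 + 15.2·19.4·0.24 + 15.2·15.4·0.22 + 15.2·21·0.43 + 19.4·15.4·0.54 + 19.4·21·0.45 + 15.4·21·0.44] = 1484.37 + 1785.23 = 3269.6.
Under uncorrelated errors the observed covariances equal the true-score covariances, so only the own-variance terms attenuate.
True-score variance = [14.1²·0.57 + 15.2²·0.87 + 19.4²·0.62 + 15.4²·0.92 + 21²·0.57] + 1785.23 = 1017.23 + 1785.23 = 2802.45.
Reliability = 2802.45 / 3269.6 = 0.8571.

0.8571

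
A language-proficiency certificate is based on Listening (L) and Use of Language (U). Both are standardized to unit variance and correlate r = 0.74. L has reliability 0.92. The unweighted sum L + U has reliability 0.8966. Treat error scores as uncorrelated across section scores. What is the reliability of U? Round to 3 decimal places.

0.720

Var(L+U) = 2 + 2·0.74 = 3.480.
True-score variance = ρ_L + ρ_U + 2·0.74, so 0.8966 = (0.92 + ρ_U + 1.48) / 3.480.
ρ_U = 0.8966·3.480 − 0.92 − 1.48 = 0.720.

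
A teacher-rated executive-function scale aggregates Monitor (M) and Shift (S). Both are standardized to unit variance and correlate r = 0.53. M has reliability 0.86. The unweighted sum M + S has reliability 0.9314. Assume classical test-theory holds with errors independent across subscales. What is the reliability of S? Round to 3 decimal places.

Var(M+S) = 2 + 2·0.53 = 3.060.
True-score variance = ρ_M + ρ_S + 2·0.53, so 0.9314 = (0.86 + ρ_S + 1.06) / 3.060.
ρ_S = 0.9314·3.060 − 0.86 − 1.06 = 0.930.

0.930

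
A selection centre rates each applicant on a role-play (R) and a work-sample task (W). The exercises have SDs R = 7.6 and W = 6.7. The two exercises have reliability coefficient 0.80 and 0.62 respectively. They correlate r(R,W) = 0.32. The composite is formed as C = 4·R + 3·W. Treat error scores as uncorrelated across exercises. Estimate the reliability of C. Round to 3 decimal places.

0.803

Var(C) = 4²·7.6² + 3²·6.7² + 2·[12·7.6·6.7·0.32] = 1328.17 + 391.066 = 1719.24.
With uncorrelated errors the cross-covariances are all true-score covariance, so they carry over unchanged; only the diagonal terms shrink to ρᵢσᵢ².
True-score variance = [4²·7.6²·0.80 + 3²·6.7²·0.62] + 391.066 = 989.814 + 391.066 = 1380.88.
Reliability = 1380.88 / 1719.24 = 0.803.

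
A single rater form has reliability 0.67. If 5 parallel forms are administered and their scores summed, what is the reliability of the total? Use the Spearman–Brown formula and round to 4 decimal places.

0.9103

ρ_k = kρ / (1 + (k−1)ρ) = 5·0.67 / (1 + 4·0.67) = 3.350 / 3.680 = 0.9103.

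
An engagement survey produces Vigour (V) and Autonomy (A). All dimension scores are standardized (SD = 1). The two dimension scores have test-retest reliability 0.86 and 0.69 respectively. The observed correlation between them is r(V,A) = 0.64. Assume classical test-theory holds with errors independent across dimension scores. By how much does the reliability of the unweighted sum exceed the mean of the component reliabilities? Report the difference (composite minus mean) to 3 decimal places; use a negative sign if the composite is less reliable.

Var(sum) = 2 + 1.28 = 3.28; true-score variance = 1.55 + 1.28 = 2.83; composite reliability = 0.8628.
Mean component reliability = 0.7750.
Difference = 0.8628 − 0.7750 = 0.088.

0.088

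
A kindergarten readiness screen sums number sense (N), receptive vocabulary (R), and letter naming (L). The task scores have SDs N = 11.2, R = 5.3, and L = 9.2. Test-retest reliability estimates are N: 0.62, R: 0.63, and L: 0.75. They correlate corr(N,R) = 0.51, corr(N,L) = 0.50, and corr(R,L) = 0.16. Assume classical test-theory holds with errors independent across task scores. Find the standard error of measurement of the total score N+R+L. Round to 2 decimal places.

8.90

Var(total) = 238.17 + 179.19 = 417.36.
True-score variance = 158.949 + 179.19 = 338.14, so reliability = 0.8102.
Error variance = 417.36 − 338.14 = 79.2205; SEM = √79.2205 = 8.90.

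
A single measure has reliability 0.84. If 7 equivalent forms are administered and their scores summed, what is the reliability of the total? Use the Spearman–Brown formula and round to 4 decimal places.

ρ_k = kρ / (1 + (k−1)ρ) = 7·0.84 / (1 + 6·0.84) = 5.880 / 6.040 = 0.9735.

0.9735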